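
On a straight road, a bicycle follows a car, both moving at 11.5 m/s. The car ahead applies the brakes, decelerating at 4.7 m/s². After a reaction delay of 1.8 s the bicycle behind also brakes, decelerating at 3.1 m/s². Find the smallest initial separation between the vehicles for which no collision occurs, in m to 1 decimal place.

Leader travels v²/(2a_L) = 132.250 / 9.400 = 14.069 m before stopping.
Follower covers v·t_r = 11.5000 × 1.8 = 20.700 m while reacting, then v²/(2a_F) = 132.250 / 6.200 = 21.331 m while braking, for a total of 20.700 + 21.331 = 42.031 m.
Since a_F ≤ a_L and the follower starts braking later, the follower is never slower than the leader, so the closest approach is when both have stopped.
Minimum gap = 42.031 − 14.069 = 27.962 m.

Minimum gap ≈ 28.0 m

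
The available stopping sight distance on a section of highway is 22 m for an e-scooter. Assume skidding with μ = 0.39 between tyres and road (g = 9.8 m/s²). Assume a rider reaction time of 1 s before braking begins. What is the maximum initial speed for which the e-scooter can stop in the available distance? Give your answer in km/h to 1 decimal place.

Maximum speed ≈ 34.9 km/h

a = μg = 0.39 × 9.8 = 3.822 m/s².
Stopping distance: v·t_r + v²/(2a) = 22 with t_r = 1 s and a = 3.822 m/s².
So v² + 7.644 v − 168.17 = 0.
Positive root: v = −a·t_r + √((a·t_r)² + 2a·d) = −3.822 + √(14.608 + 168.17) = 9.6975 m/s.
9.6975 m/s × 3.6 = 34.911 km/h.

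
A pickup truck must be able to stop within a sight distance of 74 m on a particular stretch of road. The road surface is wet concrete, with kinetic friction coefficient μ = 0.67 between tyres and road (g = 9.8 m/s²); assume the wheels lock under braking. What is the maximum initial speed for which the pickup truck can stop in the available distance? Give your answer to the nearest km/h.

Maximum speed ≈ 112 km/h

a = μg = 0.67 × 9.8 = 6.566 m/s².
v²/(2a) = d ⇒ v = √(2 × 6.566 × 74) = √971.77 = 31.1732 m/s.
31.1732 m/s × 3.6 = 112.224 km/h.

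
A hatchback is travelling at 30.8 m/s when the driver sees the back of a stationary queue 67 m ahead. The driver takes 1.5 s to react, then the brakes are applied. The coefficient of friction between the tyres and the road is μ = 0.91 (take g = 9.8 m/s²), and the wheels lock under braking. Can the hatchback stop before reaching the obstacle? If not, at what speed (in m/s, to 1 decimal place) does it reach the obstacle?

a = μg = 0.91 × 9.8 = 8.918 m/s².
Reaction distance = 30.8000 × 1.5 = 46.200 m.
Braking distance needed to stop: v²/(2a) = 948.640 / 17.836 = 53.187 m, so total needed = 46.200 + 53.187 = 99.387 m > 67 m — it cannot stop.
Distance remaining when braking begins: 67 − 46.200 = 20.800 m.
v² = v₀² − 2a·d = 948.640 − 2 × 8.918 × 20.800 = 577.651 m²/s².
v = √577.651 = 24.034 m/s.

No — it strikes the obstacle at 24.0 m/s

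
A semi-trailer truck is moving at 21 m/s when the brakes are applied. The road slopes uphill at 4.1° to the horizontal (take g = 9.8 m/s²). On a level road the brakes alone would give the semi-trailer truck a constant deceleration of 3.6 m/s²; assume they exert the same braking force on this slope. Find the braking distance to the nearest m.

Gravity along the uphill slope adds to the braking deceleration: a_eff = 3.600 + 9.8·sin 4.1° = 3.600 + 0.701 = 4.301 m/s².
Braking distance = v²/(2a) = 21.0000² / (2 × 4.301) = 441.000 / 8.602 = 51.267 m.

Braking distance ≈ 51 m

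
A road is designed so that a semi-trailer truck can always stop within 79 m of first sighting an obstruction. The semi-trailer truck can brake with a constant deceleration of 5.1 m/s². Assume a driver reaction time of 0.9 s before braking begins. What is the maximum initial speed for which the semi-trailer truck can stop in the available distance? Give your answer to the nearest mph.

Maximum speed ≈ 54 mph

Stopping distance: v·t_r + v²/(2a) = 79 with t_r = 0.9 s and a = 5.100 m/s².
So v² + 9.180 v − 805.80 = 0.
Positive root: v = −a·t_r + √((a·t_r)² + 2a·d) = −4.590 + √(21.068 + 805.80) = 24.1653 m/s.
24.1653 m/s ÷ 0.44704 = 54.056 mph.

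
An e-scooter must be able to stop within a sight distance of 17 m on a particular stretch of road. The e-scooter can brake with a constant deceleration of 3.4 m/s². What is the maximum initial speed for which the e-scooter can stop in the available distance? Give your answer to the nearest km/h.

Maximum speed ≈ 39 km/h

v²/(2a) = d ⇒ v = √(2 × 3.400 × 17) = √115.60 = 10.7517 m/s.
10.7517 m/s × 3.6 = 38.706 km/h.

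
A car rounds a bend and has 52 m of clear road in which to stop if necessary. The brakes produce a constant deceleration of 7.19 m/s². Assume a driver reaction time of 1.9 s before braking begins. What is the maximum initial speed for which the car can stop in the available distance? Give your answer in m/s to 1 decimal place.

Stopping distance: v·t_r + v²/(2a) = 52 with t_r = 1.9 s and a = 7.190 m/s².
So v² + 27.322 v − 747.76 = 0.
Positive root: v = −a·t_r + √((a·t_r)² + 2a·d) = −13.661 + √(186.623 + 747.76) = 16.9067 m/s.

Maximum speed ≈ 16.9 m/s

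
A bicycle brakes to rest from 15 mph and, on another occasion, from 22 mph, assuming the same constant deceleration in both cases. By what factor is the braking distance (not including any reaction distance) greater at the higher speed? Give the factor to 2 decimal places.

Braking distance d = v²/(2a), so with a fixed, d ∝ v².
Factor = (22/15)² = 1.4667² = 2.1512.

Factor ≈ 2.15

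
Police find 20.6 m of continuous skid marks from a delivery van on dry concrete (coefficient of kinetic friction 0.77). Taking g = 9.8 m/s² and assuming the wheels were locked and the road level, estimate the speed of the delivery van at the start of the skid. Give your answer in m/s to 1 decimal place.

Deceleration a = μg = 0.77 × 9.8 = 7.546 m/s².
v = √(2a·d) = √(2 × 7.546 × 20.6) = √310.895 = 17.6322 m/s.

Initial speed ≈ 17.6 m/s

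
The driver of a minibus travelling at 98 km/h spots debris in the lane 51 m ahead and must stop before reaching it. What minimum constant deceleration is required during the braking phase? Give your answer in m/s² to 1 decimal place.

98 km/h ÷ 3.6 = 27.2222 m/s.
v² = 2a·d ⇒ a = v²/(2d) = 27.2222² / (2 × 51.000) = 741.048 / 102.000 = 7.2652 m/s².

Required deceleration ≈ 7.3 m/s²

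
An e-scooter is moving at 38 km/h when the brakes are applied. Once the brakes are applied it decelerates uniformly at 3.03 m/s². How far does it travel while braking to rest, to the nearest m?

38 km/h ÷ 3.6 = 10.5556 m/s.
Braking distance = v²/(2a) = 10.5556² / (2 × 3.030) = 111.421 / 6.060 = 18.386 m.

Braking distance ≈ 18 m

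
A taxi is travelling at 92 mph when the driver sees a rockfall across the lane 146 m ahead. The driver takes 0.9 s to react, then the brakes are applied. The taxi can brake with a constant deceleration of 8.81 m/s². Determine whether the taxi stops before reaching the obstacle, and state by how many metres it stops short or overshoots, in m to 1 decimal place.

92 mph × 0.44704 = 41.1277 m/s.
Reaction distance = 41.1277 × 0.9 = 37.015 m.
Braking distance = v²/(2a) = 1691.488 / 17.620 = 95.998 m.
Total stopping distance = 37.015 + 95.998 = 133.013 m, vs 146 m available — it stops with 146 − 133.013 = 12.987 m to spare.

Yes — it stops 13.0 m short of the obstacle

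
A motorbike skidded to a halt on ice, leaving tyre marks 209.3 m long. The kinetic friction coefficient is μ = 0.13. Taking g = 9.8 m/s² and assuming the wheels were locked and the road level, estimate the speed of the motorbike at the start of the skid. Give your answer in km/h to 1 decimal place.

Deceleration a = μg = 0.13 × 9.8 = 1.274 m/s².
v = √(2a·d) = √(2 × 1.274 × 209.3) = √533.296 = 23.0932 m/s.
= 23.0932 × 3.6 = 83.136 km/h.

Initial speed ≈ 83.1 km/h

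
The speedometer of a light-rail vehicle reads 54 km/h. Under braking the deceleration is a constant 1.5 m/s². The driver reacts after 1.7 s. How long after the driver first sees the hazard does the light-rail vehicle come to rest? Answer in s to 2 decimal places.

54 km/h ÷ 3.6 = 15.0000 m/s.
Braking time = v/a = 15.0000 / 1.500 = 10.000 s.
Total = 1.7 + 10.000 = 11.700 s.

Total time ≈ 11.70 s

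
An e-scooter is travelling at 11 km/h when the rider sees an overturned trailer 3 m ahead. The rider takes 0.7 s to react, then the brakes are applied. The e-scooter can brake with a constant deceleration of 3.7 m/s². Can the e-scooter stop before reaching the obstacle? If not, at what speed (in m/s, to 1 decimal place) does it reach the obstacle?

No — it strikes the obstacle at 1.7 m/s

11 km/h ÷ 3.6 = 3.0556 m/s.
Reaction distance = 3.0556 × 0.7 = 2.139 m.
Braking distance needed to stop: v²/(2a) = 9.337 / 7.400 = 1.262 m, so total needed = 2.139 + 1.262 = 3.401 m > 3 m — it cannot stop.
Distance remaining when braking begins: 3 − 2.139 = 0.861 m.
v² = v₀² − 2a·d = 9.337 − 2 × 3.700 × 0.861 = 2.966 m²/s².
v = √2.966 = 1.722 m/s.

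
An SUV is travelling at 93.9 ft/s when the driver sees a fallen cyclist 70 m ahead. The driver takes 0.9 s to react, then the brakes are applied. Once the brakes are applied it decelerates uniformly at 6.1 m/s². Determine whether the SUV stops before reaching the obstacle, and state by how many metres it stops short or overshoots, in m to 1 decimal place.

No — it overshoots by 22.9 m

93.9 ft/s × 0.3048 = 28.6207 m/s.
Reaction distance = 28.6207 × 0.9 = 25.759 m.
Braking distance = v²/(2a) = 819.144 / 12.200 = 67.143 m.
Total stopping distance = 25.759 + 67.143 = 92.902 m, vs 70 m available — it cannot stop in time and overshoots by 92.902 − 70 = 22.902 m.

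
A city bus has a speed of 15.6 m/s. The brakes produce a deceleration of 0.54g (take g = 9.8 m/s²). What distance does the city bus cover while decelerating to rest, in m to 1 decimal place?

Braking distance ≈ 23.0 m

a = 0.54 × 9.8 = 5.292 m/s².
Braking distance = v²/(2a) = 15.6000² / (2 × 5.292) = 243.360 / 10.584 = 22.993 m.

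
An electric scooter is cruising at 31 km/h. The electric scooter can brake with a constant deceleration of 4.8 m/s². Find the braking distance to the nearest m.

31 km/h ÷ 3.6 = 8.6111 m/s.
Braking distance = v²/(2a) = 8.6111² / (2 × 4.800) = 74.151 / 9.600 = 7.724 m.

Braking distance ≈ 8 m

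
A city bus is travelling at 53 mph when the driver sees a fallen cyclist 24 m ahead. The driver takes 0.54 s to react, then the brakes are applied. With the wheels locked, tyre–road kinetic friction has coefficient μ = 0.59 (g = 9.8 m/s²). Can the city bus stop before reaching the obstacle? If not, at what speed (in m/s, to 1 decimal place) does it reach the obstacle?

No — it strikes the obstacle at 20.8 m/s

53 mph × 0.44704 = 23.6931 m/s.
a = μg = 0.59 × 9.8 = 5.782 m/s².
Reaction distance = 23.6931 × 0.54 = 12.794 m.
Braking distance needed to stop: v²/(2a) = 561.363 / 11.564 = 48.544 m, so total needed = 12.794 + 48.544 = 61.338 m > 24 m — it cannot stop.
Distance remaining when braking begins: 24 − 12.794 = 11.206 m.
v² = v₀² − 2a·d = 561.363 − 2 × 5.782 × 11.206 = 431.777 m²/s².
v = √431.777 = 20.779 m/s.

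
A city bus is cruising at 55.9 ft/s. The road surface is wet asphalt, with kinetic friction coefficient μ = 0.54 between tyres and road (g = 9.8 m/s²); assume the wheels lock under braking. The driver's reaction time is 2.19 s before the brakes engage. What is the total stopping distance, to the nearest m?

Total stopping distance ≈ 65 m

55.9 ft/s × 0.3048 = 17.0383 m/s.
a = μg = 0.54 × 9.8 = 5.292 m/s².
Reaction distance = v·t_r = 17.0383 × 2.19 = 37.314 m.
Braking distance = v²/(2a) = 17.0383² / (2 × 5.292) = 290.304 / 10.584 = 27.429 m.
Total = 37.314 + 27.429 = 64.743 m.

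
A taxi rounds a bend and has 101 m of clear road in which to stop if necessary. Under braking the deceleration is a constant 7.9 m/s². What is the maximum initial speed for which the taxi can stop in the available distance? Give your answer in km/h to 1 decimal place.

v²/(2a) = d ⇒ v = √(2 × 7.900 × 101) = √1595.80 = 39.9475 m/s.
39.9475 m/s × 3.6 = 143.811 km/h.

Maximum speed ≈ 143.8 km/h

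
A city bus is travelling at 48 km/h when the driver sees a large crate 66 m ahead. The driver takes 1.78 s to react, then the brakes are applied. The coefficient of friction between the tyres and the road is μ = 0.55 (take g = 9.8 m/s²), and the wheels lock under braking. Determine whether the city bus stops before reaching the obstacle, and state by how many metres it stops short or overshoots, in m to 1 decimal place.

Yes — it stops 25.8 m short of the obstacle

48 km/h ÷ 3.6 = 13.3333 m/s.
a = μg = 0.55 × 9.8 = 5.390 m/s².
Reaction distance = 13.3333 × 1.78 = 23.733 m.
Braking distance = v²/(2a) = 177.777 / 10.780 = 16.491 m.
Total stopping distance = 23.733 + 16.491 = 40.224 m, vs 66 m available — it stops with 66 − 40.224 = 25.776 m to spare.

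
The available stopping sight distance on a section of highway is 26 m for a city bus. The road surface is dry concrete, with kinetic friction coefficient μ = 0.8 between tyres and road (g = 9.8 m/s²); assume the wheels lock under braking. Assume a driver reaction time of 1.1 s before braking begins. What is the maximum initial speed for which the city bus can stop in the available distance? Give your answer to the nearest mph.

a = μg = 0.8 × 9.8 = 7.840 m/s².
Stopping distance: v·t_r + v²/(2a) = 26 with t_r = 1.1 s and a = 7.840 m/s².
So v² + 17.248 v − 407.68 = 0.
Positive root: v = −a·t_r + √((a·t_r)² + 2a·d) = −8.624 + √(74.373 + 407.68) = 13.3317 m/s.
13.3317 m/s ÷ 0.44704 = 29.822 mph.

Maximum speed ≈ 30 mph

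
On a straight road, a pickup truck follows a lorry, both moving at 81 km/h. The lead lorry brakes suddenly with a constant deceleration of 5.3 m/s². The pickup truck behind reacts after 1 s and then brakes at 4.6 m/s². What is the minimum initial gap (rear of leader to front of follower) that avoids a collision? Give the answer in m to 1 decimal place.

81 km/h ÷ 3.6 = 22.5000 m/s.
Leader travels v²/(2a_L) = 506.250 / 10.600 = 47.759 m before stopping.
Follower covers v·t_r = 22.5000 × 1 = 22.500 m while reacting, then v²/(2a_F) = 506.250 / 9.200 = 55.027 m while braking, for a total of 22.500 + 55.027 = 77.527 m.
Since a_F ≤ a_L and the follower starts braking later, the follower is never slower than the leader, so the closest approach is when both have stopped.
Minimum gap = 77.527 − 47.759 = 29.768 m.

Minimum gap ≈ 29.8 m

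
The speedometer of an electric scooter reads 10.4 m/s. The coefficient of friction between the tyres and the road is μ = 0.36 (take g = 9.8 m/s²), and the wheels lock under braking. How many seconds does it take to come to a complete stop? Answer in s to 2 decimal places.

Braking time ≈ 2.95 s

a = μg = 0.36 × 9.8 = 3.528 m/s².
Braking time = v/a = 10.4000 / 3.528 = 2.948 s.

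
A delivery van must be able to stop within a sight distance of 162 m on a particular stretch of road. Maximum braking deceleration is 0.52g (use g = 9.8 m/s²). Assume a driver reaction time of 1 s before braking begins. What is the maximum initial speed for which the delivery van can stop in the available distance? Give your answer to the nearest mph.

a = 0.52 × 9.8 = 5.096 m/s².
Stopping distance: v·t_r + v²/(2a) = 162 with t_r = 1 s and a = 5.096 m/s².
So v² + 10.192 v − 1651.10 = 0.
Positive root: v = −a·t_r + √((a·t_r)² + 2a·d) = −5.096 + √(25.969 + 1651.10) = 35.8560 m/s.
35.8560 m/s ÷ 0.44704 = 80.208 mph.

Maximum speed ≈ 80 mph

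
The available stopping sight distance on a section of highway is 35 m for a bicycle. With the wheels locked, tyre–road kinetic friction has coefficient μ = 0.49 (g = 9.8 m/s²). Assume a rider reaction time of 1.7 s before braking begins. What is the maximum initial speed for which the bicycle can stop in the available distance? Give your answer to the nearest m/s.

Maximum speed ≈ 12 m/s

a = μg = 0.49 × 9.8 = 4.802 m/s².
Stopping distance: v·t_r + v²/(2a) = 35 with t_r = 1.7 s and a = 4.802 m/s².
So v² + 16.327 v − 336.14 = 0.
Positive root: v = −a·t_r + √((a·t_r)² + 2a·d) = −8.163 + √(66.635 + 336.14) = 11.9063 m/s.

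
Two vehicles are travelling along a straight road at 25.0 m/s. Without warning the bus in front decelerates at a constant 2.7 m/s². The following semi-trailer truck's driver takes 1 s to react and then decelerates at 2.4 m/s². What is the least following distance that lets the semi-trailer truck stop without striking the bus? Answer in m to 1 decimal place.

Leader travels v²/(2a_L) = 625.000 / 5.400 = 115.741 m before stopping.
Follower covers v·t_r = 25.0000 × 1 = 25.000 m while reacting, then v²/(2a_F) = 625.000 / 4.800 = 130.208 m while braking, for a total of 25.000 + 130.208 = 155.208 m.
Since a_F ≤ a_L and the follower starts braking later, the follower is never slower than the leader, so the closest approach is when both have stopped.
Minimum gap = 155.208 − 115.741 = 39.467 m.

Minimum gap ≈ 39.5 m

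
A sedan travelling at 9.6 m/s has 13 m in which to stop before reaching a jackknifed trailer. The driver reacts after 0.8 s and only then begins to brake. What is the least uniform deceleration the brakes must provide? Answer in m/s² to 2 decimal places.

Required deceleration ≈ 8.66 m/s²

Distance covered during reaction = 9.6000 × 0.8 = 7.680 m.
Distance available for braking: 13 − 7.680 = 5.320 m.
v² = 2a·d ⇒ a = v²/(2d) = 9.6000² / (2 × 5.320) = 92.160 / 10.640 = 8.6617 m/s².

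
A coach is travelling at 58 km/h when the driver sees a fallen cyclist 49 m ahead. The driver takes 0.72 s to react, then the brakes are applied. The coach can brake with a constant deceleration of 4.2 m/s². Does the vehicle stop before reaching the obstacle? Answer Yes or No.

58 km/h ÷ 3.6 = 16.1111 m/s.
Reaction distance = 16.1111 × 0.72 = 11.600 m.
Braking distance = v²/(2a) = 259.568 / 8.400 = 30.901 m.
Total stopping distance = 11.600 + 30.901 = 42.501 m, vs 49 m available — it stops with 49 − 42.501 = 6.499 m to spare.

Yes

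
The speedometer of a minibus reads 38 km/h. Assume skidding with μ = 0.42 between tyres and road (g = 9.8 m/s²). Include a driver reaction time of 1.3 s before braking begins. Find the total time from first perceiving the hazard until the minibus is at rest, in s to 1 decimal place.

Total time ≈ 3.9 s

38 km/h ÷ 3.6 = 10.5556 m/s.
a = μg = 0.42 × 9.8 = 4.116 m/s².
Braking time = v/a = 10.5556 / 4.116 = 2.565 s.
Total = 1.3 + 2.565 = 3.865 s.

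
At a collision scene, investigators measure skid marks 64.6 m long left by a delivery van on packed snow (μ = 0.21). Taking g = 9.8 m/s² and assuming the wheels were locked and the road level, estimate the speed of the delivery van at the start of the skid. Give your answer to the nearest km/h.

Initial speed ≈ 59 km/h

Deceleration a = μg = 0.21 × 9.8 = 2.058 m/s².
v = √(2a·d) = √(2 × 2.058 × 64.6) = √265.894 = 16.3063 m/s.
= 16.3063 × 3.6 = 58.703 km/h.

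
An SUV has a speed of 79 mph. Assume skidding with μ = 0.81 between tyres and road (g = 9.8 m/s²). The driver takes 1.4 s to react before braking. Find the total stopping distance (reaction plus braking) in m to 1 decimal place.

79 mph × 0.44704 = 35.3162 m/s.
a = μg = 0.81 × 9.8 = 7.938 m/s².
Reaction distance = v·t_r = 35.3162 × 1.4 = 49.443 m.
Braking distance = v²/(2a) = 35.3162² / (2 × 7.938) = 1247.234 / 15.876 = 78.561 m.
Total = 49.443 + 78.561 = 128.004 m.

Total stopping distance ≈ 128.0 m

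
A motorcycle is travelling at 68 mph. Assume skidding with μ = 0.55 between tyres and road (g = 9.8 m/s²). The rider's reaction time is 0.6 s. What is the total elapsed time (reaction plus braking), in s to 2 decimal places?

68 mph × 0.44704 = 30.3987 m/s.
a = μg = 0.55 × 9.8 = 5.390 m/s².
Braking time = v/a = 30.3987 / 5.390 = 5.640 s.
Total = 0.6 + 5.640 = 6.240 s.

Total time ≈ 6.24 s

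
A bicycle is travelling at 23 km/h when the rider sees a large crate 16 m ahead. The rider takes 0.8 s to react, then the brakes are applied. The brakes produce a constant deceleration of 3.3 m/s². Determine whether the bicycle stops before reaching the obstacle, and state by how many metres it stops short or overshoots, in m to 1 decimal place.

23 km/h ÷ 3.6 = 6.3889 m/s.
Reaction distance = 6.3889 × 0.8 = 5.111 m.
Braking distance = v²/(2a) = 40.818 / 6.600 = 6.185 m.
Total stopping distance = 5.111 + 6.185 = 11.296 m, vs 16 m available — it stops with 16 − 11.296 = 4.704 m to spare.

Yes — it stops 4.7 m short of the obstacle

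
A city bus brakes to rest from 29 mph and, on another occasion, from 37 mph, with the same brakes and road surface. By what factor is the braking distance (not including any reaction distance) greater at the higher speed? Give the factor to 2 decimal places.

Factor ≈ 1.63

Braking distance d = v²/(2a), so with a fixed, d ∝ v².
Factor = (37/29)² = 1.2759² = 1.6279.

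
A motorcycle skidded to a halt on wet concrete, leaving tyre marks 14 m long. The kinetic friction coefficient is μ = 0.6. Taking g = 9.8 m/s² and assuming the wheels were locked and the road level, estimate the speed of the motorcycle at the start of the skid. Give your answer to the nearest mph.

Deceleration a = μg = 0.6 × 9.8 = 5.880 m/s².
v = √(2a·d) = √(2 × 5.880 × 14) = √164.640 = 12.8312 m/s.
= 12.8312 ÷ 0.44704 = 28.703 mph.

Initial speed ≈ 29 mph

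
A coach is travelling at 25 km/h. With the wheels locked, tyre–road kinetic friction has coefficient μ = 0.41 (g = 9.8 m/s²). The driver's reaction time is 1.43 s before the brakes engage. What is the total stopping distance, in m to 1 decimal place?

25 km/h ÷ 3.6 = 6.9444 m/s.
a = μg = 0.41 × 9.8 = 4.018 m/s².
Reaction distance = v·t_r = 6.9444 × 1.43 = 9.930 m.
Braking distance = v²/(2a) = 6.9444² / (2 × 4.018) = 48.225 / 8.036 = 6.001 m.
Total = 9.930 + 6.001 = 15.931 m.

Total stopping distance ≈ 15.9 m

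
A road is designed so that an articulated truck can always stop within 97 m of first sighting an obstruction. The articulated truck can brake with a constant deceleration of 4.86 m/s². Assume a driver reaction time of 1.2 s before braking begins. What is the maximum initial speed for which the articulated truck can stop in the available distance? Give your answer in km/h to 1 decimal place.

Stopping distance: v·t_r + v²/(2a) = 97 with t_r = 1.2 s and a = 4.860 m/s².
So v² + 11.664 v − 942.84 = 0.
Positive root: v = −a·t_r + √((a·t_r)² + 2a·d) = −5.832 + √(34.012 + 942.84) = 25.4226 m/s.
25.4226 m/s × 3.6 = 91.521 km/h.

Maximum speed ≈ 91.5 km/h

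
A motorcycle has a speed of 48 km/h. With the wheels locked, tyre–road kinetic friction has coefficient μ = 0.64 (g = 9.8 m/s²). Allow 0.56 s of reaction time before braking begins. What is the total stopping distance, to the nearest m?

48 km/h ÷ 3.6 = 13.3333 m/s.
a = μg = 0.64 × 9.8 = 6.272 m/s².
Reaction distance = v·t_r = 13.3333 × 0.56 = 7.467 m.
Braking distance = v²/(2a) = 13.3333² / (2 × 6.272) = 177.777 / 12.544 = 14.172 m.
Total = 7.467 + 14.172 = 21.639 m.

Total stopping distance ≈ 22 m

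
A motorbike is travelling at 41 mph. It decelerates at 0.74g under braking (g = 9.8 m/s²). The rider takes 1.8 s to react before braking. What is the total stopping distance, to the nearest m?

41 mph × 0.44704 = 18.3286 m/s.
a = 0.74 × 9.8 = 7.252 m/s².
Reaction distance = v·t_r = 18.3286 × 1.8 = 32.991 m.
Braking distance = v²/(2a) = 18.3286² / (2 × 7.252) = 335.938 / 14.504 = 23.162 m.
Total = 32.991 + 23.162 = 56.153 m.

Total stopping distance ≈ 56 m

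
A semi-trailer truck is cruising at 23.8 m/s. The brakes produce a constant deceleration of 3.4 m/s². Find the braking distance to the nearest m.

Braking distance ≈ 83 m

Braking distance = v²/(2a) = 23.8000² / (2 × 3.400) = 566.440 / 6.800 = 83.300 m.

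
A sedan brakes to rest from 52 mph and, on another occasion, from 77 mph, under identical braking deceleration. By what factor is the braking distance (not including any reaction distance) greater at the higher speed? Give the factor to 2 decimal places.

Factor ≈ 2.19

Braking distance d = v²/(2a), so with a fixed, d ∝ v².
Factor = (77/52)² = 1.4808² = 2.1928.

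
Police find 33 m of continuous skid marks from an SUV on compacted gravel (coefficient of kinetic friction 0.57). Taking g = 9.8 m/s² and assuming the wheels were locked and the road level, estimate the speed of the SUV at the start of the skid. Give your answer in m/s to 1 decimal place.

Initial speed ≈ 19.2 m/s

Deceleration a = μg = 0.57 × 9.8 = 5.586 m/s².
v = √(2a·d) = √(2 × 5.586 × 33) = √368.676 = 19.2009 m/s.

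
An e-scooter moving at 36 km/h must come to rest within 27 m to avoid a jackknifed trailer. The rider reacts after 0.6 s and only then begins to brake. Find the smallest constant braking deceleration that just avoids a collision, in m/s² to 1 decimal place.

36 km/h ÷ 3.6 = 10.0000 m/s.
Distance covered during reaction = 10.0000 × 0.6 = 6.000 m.
Distance available for braking: 27 − 6.000 = 21.000 m.
v² = 2a·d ⇒ a = v²/(2d) = 10.0000² / (2 × 21.000) = 100.000 / 42.000 = 2.3810 m/s².

Required deceleration ≈ 2.4 m/s²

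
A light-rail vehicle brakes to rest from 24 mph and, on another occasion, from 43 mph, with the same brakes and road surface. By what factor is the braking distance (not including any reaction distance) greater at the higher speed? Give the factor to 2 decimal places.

Braking distance d = v²/(2a), so with a fixed, d ∝ v².
Factor = (43/24)² = 1.7917² = 3.2102.

Factor ≈ 3.21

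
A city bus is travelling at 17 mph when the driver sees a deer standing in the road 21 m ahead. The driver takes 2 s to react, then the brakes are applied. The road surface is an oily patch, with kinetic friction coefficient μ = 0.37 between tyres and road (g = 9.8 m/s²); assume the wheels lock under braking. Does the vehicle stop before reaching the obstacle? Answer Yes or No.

17 mph × 0.44704 = 7.5997 m/s.
a = μg = 0.37 × 9.8 = 3.626 m/s².
Reaction distance = 7.5997 × 2 = 15.199 m.
Braking distance = v²/(2a) = 57.755 / 7.252 = 7.964 m.
Total stopping distance = 15.199 + 7.964 = 23.163 m, vs 21 m available — it cannot stop in time and overshoots by 23.163 − 21 = 2.163 m.

No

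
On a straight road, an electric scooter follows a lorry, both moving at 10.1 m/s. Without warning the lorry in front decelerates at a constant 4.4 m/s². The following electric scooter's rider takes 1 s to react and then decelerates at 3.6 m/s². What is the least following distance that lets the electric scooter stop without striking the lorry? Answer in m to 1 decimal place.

Minimum gap ≈ 12.7 m

Leader travels v²/(2a_L) = 102.010 / 8.800 = 11.592 m before stopping.
Follower covers v·t_r = 10.1000 × 1 = 10.100 m while reacting, then v²/(2a_F) = 102.010 / 7.200 = 14.168 m while braking, for a total of 10.100 + 14.168 = 24.268 m.
Since a_F ≤ a_L and the follower starts braking later, the follower is never slower than the leader, so the closest approach is when both have stopped.
Minimum gap = 24.268 − 11.592 = 12.676 m.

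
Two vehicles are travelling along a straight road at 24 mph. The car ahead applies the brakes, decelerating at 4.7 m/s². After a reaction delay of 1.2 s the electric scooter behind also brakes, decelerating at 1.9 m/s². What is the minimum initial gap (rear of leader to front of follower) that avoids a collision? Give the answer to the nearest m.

24 mph × 0.44704 = 10.7290 m/s.
Leader travels v²/(2a_L) = 115.111 / 9.400 = 12.246 m before stopping.
Follower covers v·t_r = 10.7290 × 1.2 = 12.875 m while reacting, then v²/(2a_F) = 115.111 / 3.800 = 30.292 m while braking, for a total of 12.875 + 30.292 = 43.167 m.
Since a_F ≤ a_L and the follower starts braking later, the follower is never slower than the leader, so the closest approach is when both have stopped.
Minimum gap = 43.167 − 12.246 = 30.921 m.

Minimum gap ≈ 31 m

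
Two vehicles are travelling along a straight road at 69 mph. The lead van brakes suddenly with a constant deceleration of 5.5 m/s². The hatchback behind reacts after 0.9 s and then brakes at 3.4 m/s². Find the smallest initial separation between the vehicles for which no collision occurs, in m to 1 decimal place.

Minimum gap ≈ 81.2 m

69 mph × 0.44704 = 30.8458 m/s.
Leader travels v²/(2a_L) = 951.463 / 11.000 = 86.497 m before stopping.
Follower covers v·t_r = 30.8458 × 0.9 = 27.761 m while reacting, then v²/(2a_F) = 951.463 / 6.800 = 139.921 m while braking, for a total of 27.761 + 139.921 = 167.682 m.
Since a_F ≤ a_L and the follower starts braking later, the follower is never slower than the leader, so the closest approach is when both have stopped.
Minimum gap = 167.682 − 86.497 = 81.185 m.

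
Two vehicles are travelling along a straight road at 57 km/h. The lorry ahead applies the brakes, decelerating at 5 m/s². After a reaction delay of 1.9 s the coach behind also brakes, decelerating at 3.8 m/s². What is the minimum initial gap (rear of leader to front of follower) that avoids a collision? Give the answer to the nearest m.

57 km/h ÷ 3.6 = 15.8333 m/s.
Leader travels v²/(2a_L) = 250.693 / 10.000 = 25.069 m before stopping.
Follower covers v·t_r = 15.8333 × 1.9 = 30.083 m while reacting, then v²/(2a_F) = 250.693 / 7.600 = 32.986 m while braking, for a total of 30.083 + 32.986 = 63.069 m.
Since a_F ≤ a_L and the follower starts braking later, the follower is never slower than the leader, so the closest approach is when both have stopped.
Minimum gap = 63.069 − 25.069 = 38.000 m.

Minimum gap ≈ 38 m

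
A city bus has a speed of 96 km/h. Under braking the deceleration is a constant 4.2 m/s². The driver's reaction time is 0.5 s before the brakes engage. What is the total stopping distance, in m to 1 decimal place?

96 km/h ÷ 3.6 = 26.6667 m/s.
Reaction distance = v·t_r = 26.6667 × 0.5 = 13.333 m.
Braking distance = v²/(2a) = 26.6667² / (2 × 4.200) = 711.113 / 8.400 = 84.656 m.
Total = 13.333 + 84.656 = 97.989 m.

Total stopping distance ≈ 98.0 m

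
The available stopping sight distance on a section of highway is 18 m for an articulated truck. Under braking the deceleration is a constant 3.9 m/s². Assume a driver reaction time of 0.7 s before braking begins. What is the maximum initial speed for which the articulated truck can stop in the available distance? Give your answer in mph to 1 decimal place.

Stopping distance: v·t_r + v²/(2a) = 18 with t_r = 0.7 s and a = 3.900 m/s².
So v² + 5.460 v − 140.40 = 0.
Positive root: v = −a·t_r + √((a·t_r)² + 2a·d) = −2.730 + √(7.453 + 140.40) = 9.4295 m/s.
9.4295 m/s ÷ 0.44704 = 21.093 mph.

Maximum speed ≈ 21.1 mph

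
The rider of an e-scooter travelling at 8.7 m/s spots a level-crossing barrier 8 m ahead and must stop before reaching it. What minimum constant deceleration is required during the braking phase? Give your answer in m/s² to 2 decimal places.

v² = 2a·d ⇒ a = v²/(2d) = 8.7000² / (2 × 8.000) = 75.690 / 16.000 = 4.7306 m/s².

Required deceleration ≈ 4.73 m/s²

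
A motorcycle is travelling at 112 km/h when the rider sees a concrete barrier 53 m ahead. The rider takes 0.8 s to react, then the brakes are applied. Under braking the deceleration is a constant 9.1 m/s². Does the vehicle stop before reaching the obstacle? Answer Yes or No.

112 km/h ÷ 3.6 = 31.1111 m/s.
Reaction distance = 31.1111 × 0.8 = 24.889 m.
Braking distance = v²/(2a) = 967.901 / 18.200 = 53.181 m.
Total stopping distance = 24.889 + 53.181 = 78.070 m, vs 53 m available — it cannot stop in time and overshoots by 78.070 − 53 = 25.070 m.

No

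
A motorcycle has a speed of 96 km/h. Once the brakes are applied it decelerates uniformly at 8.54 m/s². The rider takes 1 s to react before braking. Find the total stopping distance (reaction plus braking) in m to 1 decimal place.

96 km/h ÷ 3.6 = 26.6667 m/s.
Reaction distance = v·t_r = 26.6667 × 1 = 26.667 m.
Braking distance = v²/(2a) = 26.6667² / (2 × 8.540) = 711.113 / 17.080 = 41.634 m.
Total = 26.667 + 41.634 = 68.301 m.

Total stopping distance ≈ 68.3 m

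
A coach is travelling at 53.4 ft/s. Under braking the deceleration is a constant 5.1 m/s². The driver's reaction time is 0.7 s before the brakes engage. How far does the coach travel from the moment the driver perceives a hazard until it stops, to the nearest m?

53.4 ft/s × 0.3048 = 16.2763 m/s.
Reaction distance = v·t_r = 16.2763 × 0.7 = 11.393 m.
Braking distance = v²/(2a) = 16.2763² / (2 × 5.100) = 264.918 / 10.200 = 25.972 m.
Total = 11.393 + 25.972 = 37.365 m.

Total stopping distance ≈ 37 m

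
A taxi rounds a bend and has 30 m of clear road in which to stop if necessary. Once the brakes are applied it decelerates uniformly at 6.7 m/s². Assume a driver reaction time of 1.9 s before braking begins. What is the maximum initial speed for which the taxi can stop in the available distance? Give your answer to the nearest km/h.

Maximum speed ≈ 40 km/h

Stopping distance: v·t_r + v²/(2a) = 30 with t_r = 1.9 s and a = 6.700 m/s².
So v² + 25.460 v − 402.00 = 0.
Positive root: v = −a·t_r + √((a·t_r)² + 2a·d) = −12.730 + √(162.053 + 402.00) = 11.0198 m/s.
11.0198 m/s × 3.6 = 39.671 km/h.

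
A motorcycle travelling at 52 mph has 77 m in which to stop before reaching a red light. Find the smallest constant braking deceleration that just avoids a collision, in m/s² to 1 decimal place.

52 mph × 0.44704 = 23.2461 m/s.
v² = 2a·d ⇒ a = v²/(2d) = 23.2461² / (2 × 77.000) = 540.381 / 154.000 = 3.5090 m/s².

Required deceleration ≈ 3.5 m/s²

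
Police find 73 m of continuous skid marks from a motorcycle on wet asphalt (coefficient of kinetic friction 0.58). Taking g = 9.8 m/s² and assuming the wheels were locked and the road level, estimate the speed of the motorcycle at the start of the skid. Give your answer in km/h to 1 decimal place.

Initial speed ≈ 103.7 km/h

Deceleration a = μg = 0.58 × 9.8 = 5.684 m/s².
v = √(2a·d) = √(2 × 5.684 × 73) = √829.864 = 28.8074 m/s.
= 28.8074 × 3.6 = 103.707 km/h.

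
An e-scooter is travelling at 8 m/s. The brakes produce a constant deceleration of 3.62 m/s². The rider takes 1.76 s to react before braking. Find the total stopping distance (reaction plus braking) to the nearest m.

Reaction distance = v·t_r = 8.0000 × 1.76 = 14.080 m.
Braking distance = v²/(2a) = 8.0000² / (2 × 3.620) = 64.000 / 7.240 = 8.840 m.
Total = 14.080 + 8.840 = 22.920 m.

Total stopping distance ≈ 23 m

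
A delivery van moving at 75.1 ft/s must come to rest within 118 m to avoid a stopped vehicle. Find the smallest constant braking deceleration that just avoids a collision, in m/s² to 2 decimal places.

Required deceleration ≈ 2.22 m/s²

75.1 ft/s × 0.3048 = 22.8905 m/s.
v² = 2a·d ⇒ a = v²/(2d) = 22.8905² / (2 × 118.000) = 523.975 / 236.000 = 2.2202 m/s².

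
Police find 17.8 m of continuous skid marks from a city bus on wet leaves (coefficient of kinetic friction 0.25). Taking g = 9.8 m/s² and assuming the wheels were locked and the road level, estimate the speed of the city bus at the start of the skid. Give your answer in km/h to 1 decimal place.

Initial speed ≈ 33.6 km/h

Deceleration a = μg = 0.25 × 9.8 = 2.450 m/s².
v = √(2a·d) = √(2 × 2.450 × 17.8) = √87.220 = 9.3392 m/s.
= 9.3392 × 3.6 = 33.621 km/h.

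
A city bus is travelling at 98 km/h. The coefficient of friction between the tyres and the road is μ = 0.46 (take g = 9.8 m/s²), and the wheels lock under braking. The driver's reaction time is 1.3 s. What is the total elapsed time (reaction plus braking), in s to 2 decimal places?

Total time ≈ 7.34 s

98 km/h ÷ 3.6 = 27.2222 m/s.
a = μg = 0.46 × 9.8 = 4.508 m/s².
Braking time = v/a = 27.2222 / 4.508 = 6.039 s.
Total = 1.3 + 6.039 = 7.339 s.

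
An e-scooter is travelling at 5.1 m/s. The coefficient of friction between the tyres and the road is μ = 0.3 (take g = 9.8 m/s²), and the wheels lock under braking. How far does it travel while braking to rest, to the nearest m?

a = μg = 0.3 × 9.8 = 2.940 m/s².
Braking distance = v²/(2a) = 5.1000² / (2 × 2.940) = 26.010 / 5.880 = 4.423 m.

Braking distance ≈ 4 m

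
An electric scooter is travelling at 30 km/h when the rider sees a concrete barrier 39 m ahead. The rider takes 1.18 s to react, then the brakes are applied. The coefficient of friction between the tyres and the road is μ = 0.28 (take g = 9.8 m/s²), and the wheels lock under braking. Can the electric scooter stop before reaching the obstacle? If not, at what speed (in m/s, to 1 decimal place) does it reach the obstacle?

30 km/h ÷ 3.6 = 8.3333 m/s.
a = μg = 0.28 × 9.8 = 2.744 m/s².
Reaction distance = 8.3333 × 1.18 = 9.833 m.
Braking distance = v²/(2a) = 69.444 / 5.488 = 12.654 m.
Total stopping distance = 9.833 + 12.654 = 22.487 m, vs 39 m available — it stops with 39 − 22.487 = 16.513 m to spare.

Yes — it stops about 16.5 m short of the obstacle, so it never reaches it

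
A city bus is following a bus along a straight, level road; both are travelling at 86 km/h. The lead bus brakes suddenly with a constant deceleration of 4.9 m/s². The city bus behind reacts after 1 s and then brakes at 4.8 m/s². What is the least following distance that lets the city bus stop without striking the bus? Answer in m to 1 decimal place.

Minimum gap ≈ 25.1 m

86 km/h ÷ 3.6 = 23.8889 m/s.
Leader travels v²/(2a_L) = 570.680 / 9.800 = 58.233 m before stopping.
Follower covers v·t_r = 23.8889 × 1 = 23.889 m while reacting, then v²/(2a_F) = 570.680 / 9.600 = 59.446 m while braking, for a total of 23.889 + 59.446 = 83.335 m.
Since a_F ≤ a_L and the follower starts braking later, the follower is never slower than the leader, so the closest approach is when both have stopped.
Minimum gap = 83.335 − 58.233 = 25.102 m.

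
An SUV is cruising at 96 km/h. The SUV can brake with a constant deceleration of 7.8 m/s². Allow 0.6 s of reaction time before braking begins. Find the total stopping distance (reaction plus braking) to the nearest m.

Total stopping distance ≈ 62 m

96 km/h ÷ 3.6 = 26.6667 m/s.
Reaction distance = v·t_r = 26.6667 × 0.6 = 16.000 m.
Braking distance = v²/(2a) = 26.6667² / (2 × 7.800) = 711.113 / 15.600 = 45.584 m.
Total = 16.000 + 45.584 = 61.584 m.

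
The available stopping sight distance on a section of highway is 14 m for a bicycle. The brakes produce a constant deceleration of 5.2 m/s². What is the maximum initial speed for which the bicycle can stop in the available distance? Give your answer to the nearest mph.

Maximum speed ≈ 27 mph

v²/(2a) = d ⇒ v = √(2 × 5.200 × 14) = √145.60 = 12.0665 m/s.
12.0665 m/s ÷ 0.44704 = 26.992 mph.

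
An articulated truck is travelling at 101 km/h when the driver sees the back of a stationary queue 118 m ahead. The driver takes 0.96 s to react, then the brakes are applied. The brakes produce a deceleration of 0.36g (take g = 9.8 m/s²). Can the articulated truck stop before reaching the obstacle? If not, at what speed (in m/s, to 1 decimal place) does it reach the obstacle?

No — it strikes the obstacle at 12.0 m/s

101 km/h ÷ 3.6 = 28.0556 m/s.
a = 0.36 × 9.8 = 3.528 m/s².
Reaction distance = 28.0556 × 0.96 = 26.933 m.
Braking distance needed to stop: v²/(2a) = 787.117 / 7.056 = 111.553 m, so total needed = 26.933 + 111.553 = 138.486 m > 118 m — it cannot stop.
Distance remaining when braking begins: 118 − 26.933 = 91.067 m.
v² = v₀² − 2a·d = 787.117 − 2 × 3.528 × 91.067 = 144.548 m²/s².
v = √144.548 = 12.023 m/s.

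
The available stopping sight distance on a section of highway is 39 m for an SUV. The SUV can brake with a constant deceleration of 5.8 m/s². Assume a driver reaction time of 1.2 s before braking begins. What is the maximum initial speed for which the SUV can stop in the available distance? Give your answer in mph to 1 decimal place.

Stopping distance: v·t_r + v²/(2a) = 39 with t_r = 1.2 s and a = 5.800 m/s².
So v² + 13.920 v − 452.40 = 0.
Positive root: v = −a·t_r + √((a·t_r)² + 2a·d) = −6.960 + √(48.442 + 452.40) = 15.4195 m/s.
15.4195 m/s ÷ 0.44704 = 34.492 mph.

Maximum speed ≈ 34.5 mph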